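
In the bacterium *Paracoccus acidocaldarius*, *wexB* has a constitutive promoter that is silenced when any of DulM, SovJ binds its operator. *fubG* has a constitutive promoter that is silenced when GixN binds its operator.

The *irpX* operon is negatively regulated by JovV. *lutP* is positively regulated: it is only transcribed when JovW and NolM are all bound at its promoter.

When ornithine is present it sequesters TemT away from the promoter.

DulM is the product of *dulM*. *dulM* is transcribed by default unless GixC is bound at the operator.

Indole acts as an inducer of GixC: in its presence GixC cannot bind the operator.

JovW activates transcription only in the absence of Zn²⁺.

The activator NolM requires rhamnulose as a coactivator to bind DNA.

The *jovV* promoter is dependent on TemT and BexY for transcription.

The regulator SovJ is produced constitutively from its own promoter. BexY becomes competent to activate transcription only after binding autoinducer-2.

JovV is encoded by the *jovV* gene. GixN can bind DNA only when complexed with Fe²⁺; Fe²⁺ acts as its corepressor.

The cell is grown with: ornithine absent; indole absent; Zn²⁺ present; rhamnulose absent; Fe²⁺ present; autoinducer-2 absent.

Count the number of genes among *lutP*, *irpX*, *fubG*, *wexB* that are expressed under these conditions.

1

Zn²⁺ is present, so JovW is inactive.
Rhamnulose is absent, so NolM is inactive.
Required activator JovW is absent, so *lutP* is not transcribed.
→ *lutP* is OFF.
Ornithine is absent, so TemT is active.
Autoinducer-2 is absent, so BexY is inactive.
Required activator BexY is absent, so *jovV* is not transcribed.
So JovV is not produced.
With no repressor bound, *irpX* is transcribed.
→ *irpX* is ON.
Fe²⁺ is present, so GixN is active.
With repressor GixN bound, *fubG* is not transcribed.
→ *fubG* is OFF.
Indole is absent, so GixC is active.
With repressor GixC bound, *dulM* is not transcribed.
So DulM is not produced.
SovJ is produced constitutively and is active.
With repressor SovJ bound, *wexB* is not transcribed.
→ *wexB* is OFF.
1 of the 4 genes is transcribed.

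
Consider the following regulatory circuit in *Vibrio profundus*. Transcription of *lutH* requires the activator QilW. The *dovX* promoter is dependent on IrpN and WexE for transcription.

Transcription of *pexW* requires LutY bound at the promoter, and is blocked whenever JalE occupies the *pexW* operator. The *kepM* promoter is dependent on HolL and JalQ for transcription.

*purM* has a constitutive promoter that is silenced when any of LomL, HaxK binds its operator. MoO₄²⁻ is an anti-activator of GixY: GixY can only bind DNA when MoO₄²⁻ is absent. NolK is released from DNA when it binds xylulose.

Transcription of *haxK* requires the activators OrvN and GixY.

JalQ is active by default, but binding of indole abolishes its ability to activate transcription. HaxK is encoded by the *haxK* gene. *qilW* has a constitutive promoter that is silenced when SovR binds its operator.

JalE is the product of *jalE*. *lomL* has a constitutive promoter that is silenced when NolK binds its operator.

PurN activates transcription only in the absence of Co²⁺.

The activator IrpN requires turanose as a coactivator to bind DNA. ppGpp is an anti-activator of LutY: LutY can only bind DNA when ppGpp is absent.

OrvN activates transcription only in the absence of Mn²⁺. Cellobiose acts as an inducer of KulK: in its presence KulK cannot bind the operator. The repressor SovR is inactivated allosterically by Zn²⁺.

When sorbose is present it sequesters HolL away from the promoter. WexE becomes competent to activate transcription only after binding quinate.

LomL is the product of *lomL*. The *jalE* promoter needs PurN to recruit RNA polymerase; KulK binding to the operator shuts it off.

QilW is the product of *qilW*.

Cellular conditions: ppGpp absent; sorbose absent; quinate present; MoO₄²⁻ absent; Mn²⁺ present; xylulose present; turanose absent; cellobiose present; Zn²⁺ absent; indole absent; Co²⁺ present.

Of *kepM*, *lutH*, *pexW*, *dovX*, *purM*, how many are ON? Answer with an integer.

2

Sorbose is absent, so HolL is active.
Indole is absent, so JalQ is active.
No repressor is bound and HolL and JalQ are active, so *kepM* is transcribed.
→ *kepM* is ON.
Zn²⁺ is absent, so SovR is active.
With repressor SovR bound, *qilW* is not transcribed.
So QilW is not produced.
Required activator QilW is absent, so *lutH* is not transcribed.
→ *lutH* is OFF.
Co²⁺ is present, so PurN is inactive.
Cellobiose is present, so KulK is inactive.
Required activator PurN is absent, so *jalE* is not transcribed.
So JalE is not produced.
ppGpp is absent, so LutY is active.
No repressor is bound and LutY is active, so *pexW* is transcribed.
→ *pexW* is ON.
Turanose is absent, so IrpN is inactive.
Quinate is present, so WexE is active.
Required activator IrpN is absent, so *dovX* is not transcribed.
→ *dovX* is OFF.
Xylulose is present, so NolK is inactive.
With no repressor bound, *lomL* is transcribed.
So LomL is produced and active.
Mn²⁺ is present, so OrvN is inactive.
MoO₄²⁻ is absent, so GixY is active.
Required activator OrvN is absent, so *haxK* is not transcribed.
So HaxK is not produced.
With repressor LomL bound, *purM* is not transcribed.
→ *purM* is OFF.
2 of the 5 genes are transcribed.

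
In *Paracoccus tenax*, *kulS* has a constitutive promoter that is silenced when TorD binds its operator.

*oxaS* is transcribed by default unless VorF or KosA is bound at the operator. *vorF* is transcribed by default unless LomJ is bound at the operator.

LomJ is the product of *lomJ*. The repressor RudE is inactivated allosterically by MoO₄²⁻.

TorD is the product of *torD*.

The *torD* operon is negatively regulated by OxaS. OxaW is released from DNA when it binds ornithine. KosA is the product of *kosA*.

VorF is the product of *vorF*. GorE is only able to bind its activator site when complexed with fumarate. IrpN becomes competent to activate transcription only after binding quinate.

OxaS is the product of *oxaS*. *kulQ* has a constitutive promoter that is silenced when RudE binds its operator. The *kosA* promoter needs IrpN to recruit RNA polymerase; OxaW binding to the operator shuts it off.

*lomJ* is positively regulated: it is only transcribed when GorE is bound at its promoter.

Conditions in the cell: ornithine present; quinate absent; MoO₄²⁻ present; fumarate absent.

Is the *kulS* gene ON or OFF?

OFF

Fumarate is absent, so GorE is inactive.
Required activator GorE is absent, so *lomJ* is not transcribed.
So LomJ is not produced.
With no repressor bound, *vorF* is transcribed.
So VorF is produced and active.
Quinate is absent, so IrpN is inactive.
Ornithine is present, so OxaW is inactive.
Required activator IrpN is absent, so *kosA* is not transcribed.
So KosA is not produced.
With repressor VorF bound, *oxaS* is not transcribed.
So OxaS is not produced.
With no repressor bound, *torD* is transcribed.
So TorD is produced and active.
With repressor TorD bound, *kulS* is not transcribed.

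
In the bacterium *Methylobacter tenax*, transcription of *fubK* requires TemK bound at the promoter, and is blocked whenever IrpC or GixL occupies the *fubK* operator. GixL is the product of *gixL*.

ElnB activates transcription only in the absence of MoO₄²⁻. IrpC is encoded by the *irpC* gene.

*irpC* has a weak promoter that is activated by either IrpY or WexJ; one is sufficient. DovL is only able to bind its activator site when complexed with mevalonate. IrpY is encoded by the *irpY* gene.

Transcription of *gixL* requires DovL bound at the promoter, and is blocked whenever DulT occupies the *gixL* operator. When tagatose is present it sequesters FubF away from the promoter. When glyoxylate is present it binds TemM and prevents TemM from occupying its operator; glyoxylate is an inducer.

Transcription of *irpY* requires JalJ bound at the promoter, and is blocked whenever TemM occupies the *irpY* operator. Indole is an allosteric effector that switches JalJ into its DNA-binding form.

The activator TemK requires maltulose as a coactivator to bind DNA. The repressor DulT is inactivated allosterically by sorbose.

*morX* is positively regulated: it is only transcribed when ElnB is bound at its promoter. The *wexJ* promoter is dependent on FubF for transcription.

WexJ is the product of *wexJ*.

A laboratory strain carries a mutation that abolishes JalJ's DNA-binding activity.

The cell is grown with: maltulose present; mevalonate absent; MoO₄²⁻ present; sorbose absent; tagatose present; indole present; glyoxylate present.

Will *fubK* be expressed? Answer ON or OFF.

ON

Maltulose is present, so TemK is active.
JalJ is non-functional in this strain, so it has no effect.
Glyoxylate is present, so TemM is inactive.
Required activator JalJ is absent, so *irpY* is not transcribed.
So IrpY is not produced.
Tagatose is present, so FubF is inactive.
Required activator FubF is absent, so *wexJ* is not transcribed.
So WexJ is not produced.
No activator is available at the *irpC* promoter, so *irpC* is not transcribed.
So IrpC is not produced.
Sorbose is absent, so DulT is active.
Mevalonate is absent, so DovL is inactive.
With repressor DulT bound, *gixL* is not transcribed.
So GixL is not produced.
No repressor is bound and TemK is active, so *fubK* is transcribed.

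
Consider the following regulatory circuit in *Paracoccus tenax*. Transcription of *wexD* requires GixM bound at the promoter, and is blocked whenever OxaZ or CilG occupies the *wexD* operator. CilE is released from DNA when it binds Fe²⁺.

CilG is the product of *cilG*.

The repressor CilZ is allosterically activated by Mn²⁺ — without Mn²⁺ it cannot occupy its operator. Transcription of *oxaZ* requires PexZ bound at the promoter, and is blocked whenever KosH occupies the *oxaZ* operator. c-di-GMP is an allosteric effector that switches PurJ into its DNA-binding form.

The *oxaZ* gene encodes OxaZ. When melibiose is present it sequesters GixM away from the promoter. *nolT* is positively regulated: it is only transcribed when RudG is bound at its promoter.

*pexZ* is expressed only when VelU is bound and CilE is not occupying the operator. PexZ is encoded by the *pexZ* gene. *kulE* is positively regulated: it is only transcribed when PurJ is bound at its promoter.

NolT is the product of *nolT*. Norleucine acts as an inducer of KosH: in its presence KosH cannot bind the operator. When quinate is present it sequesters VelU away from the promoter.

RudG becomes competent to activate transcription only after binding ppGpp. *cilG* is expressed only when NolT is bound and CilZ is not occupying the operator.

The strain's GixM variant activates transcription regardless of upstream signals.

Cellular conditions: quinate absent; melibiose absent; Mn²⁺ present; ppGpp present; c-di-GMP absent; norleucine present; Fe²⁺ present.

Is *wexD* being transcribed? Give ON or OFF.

Norleucine is present, so KosH is inactive.
Quinate is absent, so VelU is active.
Fe²⁺ is present, so CilE is inactive.
No repressor is bound and VelU is active, so *pexZ* is transcribed.
So PexZ is produced and active.
No repressor is bound and PexZ is active, so *oxaZ* is transcribed.
So OxaZ is produced and active.
Mn²⁺ is present, so CilZ is active.
ppGpp is present, so RudG is active.
No repressor is bound and RudG is active, so *nolT* is transcribed.
So NolT is produced and active.
With repressor CilZ bound, *cilG* is not transcribed.
So CilG is not produced.
GixM is constitutively active in this strain.
With repressor OxaZ bound, *wexD* is not transcribed.

OFF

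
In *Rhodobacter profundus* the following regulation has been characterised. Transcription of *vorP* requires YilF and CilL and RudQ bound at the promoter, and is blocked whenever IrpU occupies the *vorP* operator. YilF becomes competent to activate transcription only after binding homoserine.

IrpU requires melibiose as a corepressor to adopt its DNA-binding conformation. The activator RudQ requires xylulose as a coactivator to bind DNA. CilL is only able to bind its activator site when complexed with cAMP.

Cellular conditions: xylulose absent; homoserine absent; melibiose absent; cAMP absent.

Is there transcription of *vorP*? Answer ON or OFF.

OFF

Homoserine is absent, so YilF is inactive.
cAMP is absent, so CilL is inactive.
Melibiose is absent, so IrpU is inactive.
Xylulose is absent, so RudQ is inactive.
Required activator YilF is absent, so *vorP* is not transcribed.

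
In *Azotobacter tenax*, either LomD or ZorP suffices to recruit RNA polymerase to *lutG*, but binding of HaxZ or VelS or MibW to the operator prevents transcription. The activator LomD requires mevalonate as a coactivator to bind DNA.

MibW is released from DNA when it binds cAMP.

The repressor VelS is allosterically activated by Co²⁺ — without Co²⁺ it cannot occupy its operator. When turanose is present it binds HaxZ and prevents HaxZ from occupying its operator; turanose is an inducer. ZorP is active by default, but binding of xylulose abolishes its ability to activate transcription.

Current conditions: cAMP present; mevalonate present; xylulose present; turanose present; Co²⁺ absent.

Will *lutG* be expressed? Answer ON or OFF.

ON

Mevalonate is present, so LomD is active.
Turanose is present, so HaxZ is inactive.
Xylulose is present, so ZorP is inactive.
Co²⁺ is absent, so VelS is inactive.
cAMP is present, so MibW is inactive.
Activator LomD is present, so *lutG* is transcribed.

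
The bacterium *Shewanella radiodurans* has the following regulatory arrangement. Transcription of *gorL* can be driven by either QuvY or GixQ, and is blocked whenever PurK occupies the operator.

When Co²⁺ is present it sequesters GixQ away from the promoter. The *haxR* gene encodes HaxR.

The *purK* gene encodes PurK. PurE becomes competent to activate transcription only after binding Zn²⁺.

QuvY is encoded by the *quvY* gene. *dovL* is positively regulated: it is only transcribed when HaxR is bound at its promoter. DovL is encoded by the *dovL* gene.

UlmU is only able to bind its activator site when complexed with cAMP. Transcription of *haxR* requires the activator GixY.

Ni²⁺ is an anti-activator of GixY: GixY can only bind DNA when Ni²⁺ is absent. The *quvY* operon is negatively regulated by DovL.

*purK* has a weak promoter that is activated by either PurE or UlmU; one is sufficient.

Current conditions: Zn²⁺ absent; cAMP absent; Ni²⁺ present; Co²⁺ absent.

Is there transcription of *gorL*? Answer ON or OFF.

ON

Ni²⁺ is present, so GixY is inactive.
Required activator GixY is absent, so *haxR* is not transcribed.
So HaxR is not produced.
Required activator HaxR is absent, so *dovL* is not transcribed.
So DovL is not produced.
With no repressor bound, *quvY* is transcribed.
So QuvY is produced and active.
Co²⁺ is absent, so GixQ is active.
Zn²⁺ is absent, so PurE is inactive.
cAMP is absent, so UlmU is inactive.
No activator is available at the *purK* promoter, so *purK* is not transcribed.
So PurK is not produced.
Activator QuvY is present, so *gorL* is transcribed.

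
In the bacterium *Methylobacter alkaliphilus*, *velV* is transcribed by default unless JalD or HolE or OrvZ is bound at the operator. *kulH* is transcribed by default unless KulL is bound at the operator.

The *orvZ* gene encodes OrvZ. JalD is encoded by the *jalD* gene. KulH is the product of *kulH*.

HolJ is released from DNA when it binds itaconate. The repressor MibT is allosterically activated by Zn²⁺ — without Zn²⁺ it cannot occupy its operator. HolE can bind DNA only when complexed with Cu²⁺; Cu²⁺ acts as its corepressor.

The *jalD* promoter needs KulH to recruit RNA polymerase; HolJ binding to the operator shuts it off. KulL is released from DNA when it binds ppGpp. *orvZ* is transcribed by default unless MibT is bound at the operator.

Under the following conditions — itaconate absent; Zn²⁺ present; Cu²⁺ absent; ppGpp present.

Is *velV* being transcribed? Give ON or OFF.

ON

Itaconate is absent, so HolJ is active.
ppGpp is present, so KulL is inactive.
With no repressor bound, *kulH* is transcribed.
So KulH is produced and active.
With repressor HolJ bound, *jalD* is not transcribed.
So JalD is not produced.
Cu²⁺ is absent, so HolE is inactive.
Zn²⁺ is present, so MibT is active.
With repressor MibT bound, *orvZ* is not transcribed.
So OrvZ is not produced.
With no repressor bound, *velV* is transcribed.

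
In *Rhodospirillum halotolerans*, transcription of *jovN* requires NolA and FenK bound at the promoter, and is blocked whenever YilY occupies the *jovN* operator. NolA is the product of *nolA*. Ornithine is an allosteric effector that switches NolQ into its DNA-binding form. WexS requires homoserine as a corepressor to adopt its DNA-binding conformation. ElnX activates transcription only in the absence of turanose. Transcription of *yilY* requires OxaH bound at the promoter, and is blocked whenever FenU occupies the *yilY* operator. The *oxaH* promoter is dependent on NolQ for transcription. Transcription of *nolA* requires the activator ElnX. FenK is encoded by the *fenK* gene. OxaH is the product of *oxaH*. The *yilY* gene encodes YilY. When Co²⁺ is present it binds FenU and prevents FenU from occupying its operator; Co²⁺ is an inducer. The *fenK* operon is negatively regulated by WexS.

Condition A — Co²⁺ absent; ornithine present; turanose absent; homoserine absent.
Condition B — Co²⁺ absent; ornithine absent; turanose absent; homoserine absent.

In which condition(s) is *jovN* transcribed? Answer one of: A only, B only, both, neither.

Condition A:
Co²⁺ is absent, so FenU is active.
Ornithine is present, so NolQ is active.
No repressor is bound and NolQ is active, so *oxaH* is transcribed.
So OxaH is produced and active.
With repressor FenU bound, *yilY* is not transcribed.
So YilY is not produced.
Turanose is absent, so ElnX is active.
No repressor is bound and ElnX is active, so *nolA* is transcribed.
So NolA is produced and active.
Homoserine is absent, so WexS is inactive.
With no repressor bound, *fenK* is transcribed.
So FenK is produced and active.
No repressor is bound and NolA and FenK are active, so *jovN* is transcribed.
→ *jovN* is ON in A.
Condition B:
Co²⁺ is absent, so FenU is active.
Ornithine is absent, so NolQ is inactive.
Required activator NolQ is absent, so *oxaH* is not transcribed.
So OxaH is not produced.
With repressor FenU bound, *yilY* is not transcribed.
So YilY is not produced.
Turanose is absent, so ElnX is active.
No repressor is bound and ElnX is active, so *nolA* is transcribed.
So NolA is produced and active.
Homoserine is absent, so WexS is inactive.
With no repressor bound, *fenK* is transcribed.
So FenK is produced and active.
No repressor is bound and NolA and FenK are active, so *jovN* is transcribed.
→ *jovN* is ON in B.

both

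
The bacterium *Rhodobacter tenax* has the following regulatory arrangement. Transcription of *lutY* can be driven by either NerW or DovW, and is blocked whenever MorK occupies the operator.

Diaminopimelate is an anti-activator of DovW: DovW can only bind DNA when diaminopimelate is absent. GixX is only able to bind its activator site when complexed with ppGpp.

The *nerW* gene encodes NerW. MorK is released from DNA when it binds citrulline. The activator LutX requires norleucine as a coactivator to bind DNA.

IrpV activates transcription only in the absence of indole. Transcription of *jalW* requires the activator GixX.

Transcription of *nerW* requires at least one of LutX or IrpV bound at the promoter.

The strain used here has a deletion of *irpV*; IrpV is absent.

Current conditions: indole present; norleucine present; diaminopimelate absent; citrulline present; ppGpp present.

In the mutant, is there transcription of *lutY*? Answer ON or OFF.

Citrulline is present, so MorK is inactive.
Norleucine is present, so LutX is active.
IrpV is non-functional in this strain, so it has no effect.
Activator LutX is present, so *nerW* is transcribed.
So NerW is produced and active.
Diaminopimelate is absent, so DovW is active.
Activator NerW is present, so *lutY* is transcribed.

ON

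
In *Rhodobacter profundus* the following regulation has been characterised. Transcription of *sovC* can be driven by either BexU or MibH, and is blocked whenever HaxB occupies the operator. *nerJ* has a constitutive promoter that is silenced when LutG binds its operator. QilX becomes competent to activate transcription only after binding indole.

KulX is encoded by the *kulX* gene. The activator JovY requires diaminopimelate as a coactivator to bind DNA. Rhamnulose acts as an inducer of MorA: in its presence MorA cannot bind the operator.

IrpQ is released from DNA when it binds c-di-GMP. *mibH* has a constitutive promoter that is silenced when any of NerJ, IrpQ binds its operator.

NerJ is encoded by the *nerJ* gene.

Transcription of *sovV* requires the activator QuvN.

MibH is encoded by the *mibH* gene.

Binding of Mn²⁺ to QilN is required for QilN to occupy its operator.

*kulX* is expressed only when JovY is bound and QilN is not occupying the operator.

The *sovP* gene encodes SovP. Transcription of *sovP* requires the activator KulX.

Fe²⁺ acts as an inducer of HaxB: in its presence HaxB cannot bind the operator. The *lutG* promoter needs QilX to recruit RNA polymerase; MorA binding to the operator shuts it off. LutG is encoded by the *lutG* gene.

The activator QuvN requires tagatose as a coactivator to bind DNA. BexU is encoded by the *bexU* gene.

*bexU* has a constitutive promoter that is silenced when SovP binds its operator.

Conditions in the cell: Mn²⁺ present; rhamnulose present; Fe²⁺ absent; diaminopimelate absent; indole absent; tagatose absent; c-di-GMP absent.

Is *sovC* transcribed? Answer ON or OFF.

OFF

Fe²⁺ is absent, so HaxB is active.
Mn²⁺ is present, so QilN is active.
Diaminopimelate is absent, so JovY is inactive.
With repressor QilN bound, *kulX* is not transcribed.
So KulX is not produced.
Required activator KulX is absent, so *sovP* is not transcribed.
So SovP is not produced.
With no repressor bound, *bexU* is transcribed.
So BexU is produced and active.
Rhamnulose is present, so MorA is inactive.
Indole is absent, so QilX is inactive.
Required activator QilX is absent, so *lutG* is not transcribed.
So LutG is not produced.
With no repressor bound, *nerJ* is transcribed.
So NerJ is produced and active.
c-di-GMP is absent, so IrpQ is active.
With repressor NerJ bound, *mibH* is not transcribed.
So MibH is not produced.
With repressor HaxB bound, *sovC* is not transcribed.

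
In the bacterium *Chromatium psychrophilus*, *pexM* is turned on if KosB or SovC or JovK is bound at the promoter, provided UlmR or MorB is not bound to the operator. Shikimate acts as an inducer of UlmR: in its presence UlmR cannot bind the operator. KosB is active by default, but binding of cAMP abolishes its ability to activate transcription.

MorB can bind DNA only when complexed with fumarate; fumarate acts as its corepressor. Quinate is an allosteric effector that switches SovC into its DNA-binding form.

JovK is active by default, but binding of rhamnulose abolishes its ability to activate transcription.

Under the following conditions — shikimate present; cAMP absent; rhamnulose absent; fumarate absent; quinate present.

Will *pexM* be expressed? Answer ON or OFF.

ON

Shikimate is present, so UlmR is inactive.
cAMP is absent, so KosB is active.
Fumarate is absent, so MorB is inactive.
Quinate is present, so SovC is active.
Rhamnulose is absent, so JovK is active.
Activator KosB is present, so *pexM* is transcribed.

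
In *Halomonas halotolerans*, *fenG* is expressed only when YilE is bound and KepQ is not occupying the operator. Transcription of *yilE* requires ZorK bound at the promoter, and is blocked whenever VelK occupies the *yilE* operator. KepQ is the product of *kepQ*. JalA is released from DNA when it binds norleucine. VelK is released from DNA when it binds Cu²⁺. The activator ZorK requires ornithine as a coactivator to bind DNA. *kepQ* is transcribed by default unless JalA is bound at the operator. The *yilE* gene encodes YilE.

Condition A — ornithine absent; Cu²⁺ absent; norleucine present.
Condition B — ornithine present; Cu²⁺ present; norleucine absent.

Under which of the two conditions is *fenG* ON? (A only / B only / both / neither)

Condition A:
Ornithine is absent, so ZorK is inactive.
Cu²⁺ is absent, so VelK is active.
With repressor VelK bound, *yilE* is not transcribed.
So YilE is not produced.
Norleucine is present, so JalA is inactive.
With no repressor bound, *kepQ* is transcribed.
So KepQ is produced and active.
With repressor KepQ bound, *fenG* is not transcribed.
→ *fenG* is OFF in A.
Condition B:
Ornithine is present, so ZorK is active.
Cu²⁺ is present, so VelK is inactive.
No repressor is bound and ZorK is active, so *yilE* is transcribed.
So YilE is produced and active.
Norleucine is absent, so JalA is active.
With repressor JalA bound, *kepQ* is not transcribed.
So KepQ is not produced.
No repressor is bound and YilE is active, so *fenG* is transcribed.
→ *fenG* is ON in B.

B only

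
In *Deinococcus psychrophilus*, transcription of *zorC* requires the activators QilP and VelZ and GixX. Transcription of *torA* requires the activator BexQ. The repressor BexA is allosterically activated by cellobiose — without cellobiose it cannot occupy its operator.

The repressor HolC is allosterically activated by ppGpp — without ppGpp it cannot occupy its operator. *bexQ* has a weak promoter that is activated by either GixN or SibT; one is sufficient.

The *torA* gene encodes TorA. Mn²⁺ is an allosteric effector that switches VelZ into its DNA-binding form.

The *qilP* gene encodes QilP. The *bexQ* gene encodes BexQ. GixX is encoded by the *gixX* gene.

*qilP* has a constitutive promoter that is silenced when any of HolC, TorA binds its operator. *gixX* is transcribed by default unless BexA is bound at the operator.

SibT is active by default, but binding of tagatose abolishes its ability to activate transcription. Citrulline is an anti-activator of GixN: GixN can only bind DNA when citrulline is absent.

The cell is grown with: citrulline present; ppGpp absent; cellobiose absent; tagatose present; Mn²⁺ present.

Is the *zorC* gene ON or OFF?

ON

ppGpp is absent, so HolC is inactive.
Citrulline is present, so GixN is inactive.
Tagatose is present, so SibT is inactive.
No activator is available at the *bexQ* promoter, so *bexQ* is not transcribed.
So BexQ is not produced.
Required activator BexQ is absent, so *torA* is not transcribed.
So TorA is not produced.
With no repressor bound, *qilP* is transcribed.
So QilP is produced and active.
Mn²⁺ is present, so VelZ is active.
Cellobiose is absent, so BexA is inactive.
With no repressor bound, *gixX* is transcribed.
So GixX is produced and active.
No repressor is bound and QilP and VelZ and GixX are active, so *zorC* is transcribed.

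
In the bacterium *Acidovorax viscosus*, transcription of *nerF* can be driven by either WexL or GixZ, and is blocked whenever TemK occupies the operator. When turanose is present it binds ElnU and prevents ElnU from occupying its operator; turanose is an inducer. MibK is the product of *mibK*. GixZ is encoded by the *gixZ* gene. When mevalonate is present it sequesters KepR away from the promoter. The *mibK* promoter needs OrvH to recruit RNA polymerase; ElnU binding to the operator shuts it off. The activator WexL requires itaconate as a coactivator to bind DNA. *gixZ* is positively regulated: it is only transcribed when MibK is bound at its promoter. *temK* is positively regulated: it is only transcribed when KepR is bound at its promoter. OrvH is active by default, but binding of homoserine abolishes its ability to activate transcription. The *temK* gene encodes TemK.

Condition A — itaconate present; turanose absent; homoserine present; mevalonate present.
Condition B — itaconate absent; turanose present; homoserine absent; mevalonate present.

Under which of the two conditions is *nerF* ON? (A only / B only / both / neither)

Condition A:
Itaconate is present, so WexL is active.
Turanose is absent, so ElnU is active.
Homoserine is present, so OrvH is inactive.
With repressor ElnU bound, *mibK* is not transcribed.
So MibK is not produced.
Required activator MibK is absent, so *gixZ* is not transcribed.
So GixZ is not produced.
Mevalonate is present, so KepR is inactive.
Required activator KepR is absent, so *temK* is not transcribed.
So TemK is not produced.
Activator WexL is present, so *nerF* is transcribed.
→ *nerF* is ON in A.
Condition B:
Itaconate is absent, so WexL is inactive.
Turanose is present, so ElnU is inactive.
Homoserine is absent, so OrvH is active.
No repressor is bound and OrvH is active, so *mibK* is transcribed.
So MibK is produced and active.
No repressor is bound and MibK is active, so *gixZ* is transcribed.
So GixZ is produced and active.
Mevalonate is present, so KepR is inactive.
Required activator KepR is absent, so *temK* is not transcribed.
So TemK is not produced.
Activator GixZ is present, so *nerF* is transcribed.
→ *nerF* is ON in B.

both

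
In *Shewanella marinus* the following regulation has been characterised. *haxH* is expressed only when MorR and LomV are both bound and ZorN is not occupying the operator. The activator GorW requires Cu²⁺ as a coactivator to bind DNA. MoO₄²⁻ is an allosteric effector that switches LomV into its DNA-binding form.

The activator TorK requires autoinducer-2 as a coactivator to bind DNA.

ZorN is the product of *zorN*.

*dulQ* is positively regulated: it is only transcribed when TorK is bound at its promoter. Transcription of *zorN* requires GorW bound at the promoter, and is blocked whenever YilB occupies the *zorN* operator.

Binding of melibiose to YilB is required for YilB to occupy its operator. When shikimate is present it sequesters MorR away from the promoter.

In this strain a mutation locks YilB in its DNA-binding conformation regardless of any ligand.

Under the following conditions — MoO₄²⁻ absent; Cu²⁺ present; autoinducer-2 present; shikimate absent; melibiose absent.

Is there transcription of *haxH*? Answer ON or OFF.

OFF

Cu²⁺ is present, so GorW is active.
YilB is constitutively active in this strain.
With repressor YilB bound, *zorN* is not transcribed.
So ZorN is not produced.
Shikimate is absent, so MorR is active.
MoO₄²⁻ is absent, so LomV is inactive.
Required activator LomV is absent, so *haxH* is not transcribed.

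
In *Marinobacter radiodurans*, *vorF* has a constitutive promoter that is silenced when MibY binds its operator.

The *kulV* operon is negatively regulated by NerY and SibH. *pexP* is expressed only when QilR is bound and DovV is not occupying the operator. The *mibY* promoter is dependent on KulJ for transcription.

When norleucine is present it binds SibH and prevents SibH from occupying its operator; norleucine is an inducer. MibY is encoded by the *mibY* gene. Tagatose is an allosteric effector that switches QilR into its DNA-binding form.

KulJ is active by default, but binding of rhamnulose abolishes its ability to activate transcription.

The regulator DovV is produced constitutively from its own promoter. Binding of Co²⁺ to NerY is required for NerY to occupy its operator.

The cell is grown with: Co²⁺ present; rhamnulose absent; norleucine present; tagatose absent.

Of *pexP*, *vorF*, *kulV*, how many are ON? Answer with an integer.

0

DovV is produced constitutively and is active.
Tagatose is absent, so QilR is inactive.
With repressor DovV bound, *pexP* is not transcribed.
→ *pexP* is OFF.
Rhamnulose is absent, so KulJ is active.
No repressor is bound and KulJ is active, so *mibY* is transcribed.
So MibY is produced and active.
With repressor MibY bound, *vorF* is not transcribed.
→ *vorF* is OFF.
Co²⁺ is present, so NerY is active.
Norleucine is present, so SibH is inactive.
With repressor NerY bound, *kulV* is not transcribed.
→ *kulV* is OFF.
0 of the 3 genes are transcribed.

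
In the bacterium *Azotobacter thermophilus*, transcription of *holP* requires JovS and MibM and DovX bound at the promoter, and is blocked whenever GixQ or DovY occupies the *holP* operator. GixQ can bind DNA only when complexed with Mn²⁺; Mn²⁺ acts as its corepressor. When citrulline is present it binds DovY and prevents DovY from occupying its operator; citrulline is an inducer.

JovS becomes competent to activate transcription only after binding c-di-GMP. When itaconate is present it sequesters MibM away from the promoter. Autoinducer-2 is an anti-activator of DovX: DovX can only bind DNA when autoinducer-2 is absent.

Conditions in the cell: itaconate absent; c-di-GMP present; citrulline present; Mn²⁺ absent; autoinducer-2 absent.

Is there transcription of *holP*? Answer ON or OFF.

ON

Mn²⁺ is absent, so GixQ is inactive.
c-di-GMP is present, so JovS is active.
Itaconate is absent, so MibM is active.
Citrulline is present, so DovY is inactive.
Autoinducer-2 is absent, so DovX is active.
No repressor is bound and JovS and MibM and DovX are active, so *holP* is transcribed.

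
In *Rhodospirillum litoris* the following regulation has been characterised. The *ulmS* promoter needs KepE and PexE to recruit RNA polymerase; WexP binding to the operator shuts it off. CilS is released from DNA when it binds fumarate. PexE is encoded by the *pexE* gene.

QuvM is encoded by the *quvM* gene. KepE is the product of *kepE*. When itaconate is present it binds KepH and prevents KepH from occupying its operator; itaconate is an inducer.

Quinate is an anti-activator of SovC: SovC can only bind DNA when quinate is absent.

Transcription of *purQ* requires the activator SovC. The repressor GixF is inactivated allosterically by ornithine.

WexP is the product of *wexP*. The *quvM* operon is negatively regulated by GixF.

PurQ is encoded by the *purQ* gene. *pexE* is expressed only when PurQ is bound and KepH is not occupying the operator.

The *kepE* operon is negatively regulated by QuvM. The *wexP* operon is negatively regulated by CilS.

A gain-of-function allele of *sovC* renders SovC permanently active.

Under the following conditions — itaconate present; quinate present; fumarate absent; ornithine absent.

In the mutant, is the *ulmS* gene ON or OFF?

ON

Ornithine is absent, so GixF is active.
With repressor GixF bound, *quvM* is not transcribed.
So QuvM is not produced.
With no repressor bound, *kepE* is transcribed.
So KepE is produced and active.
SovC is constitutively active in this strain.
No repressor is bound and SovC is active, so *purQ* is transcribed.
So PurQ is produced and active.
Itaconate is present, so KepH is inactive.
No repressor is bound and PurQ is active, so *pexE* is transcribed.
So PexE is produced and active.
Fumarate is absent, so CilS is active.
With repressor CilS bound, *wexP* is not transcribed.
So WexP is not produced.
No repressor is bound and KepE and PexE are active, so *ulmS* is transcribed.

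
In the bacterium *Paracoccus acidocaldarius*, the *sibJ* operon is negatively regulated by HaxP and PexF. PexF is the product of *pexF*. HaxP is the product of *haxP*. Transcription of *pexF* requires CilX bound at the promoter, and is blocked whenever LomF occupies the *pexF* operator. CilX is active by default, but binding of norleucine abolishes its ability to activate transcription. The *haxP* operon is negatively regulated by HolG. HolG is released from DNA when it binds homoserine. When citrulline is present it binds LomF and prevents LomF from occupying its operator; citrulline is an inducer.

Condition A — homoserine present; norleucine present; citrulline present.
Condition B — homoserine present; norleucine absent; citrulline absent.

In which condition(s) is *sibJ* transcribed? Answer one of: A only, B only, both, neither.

Condition A:
Homoserine is present, so HolG is inactive.
With no repressor bound, *haxP* is transcribed.
So HaxP is produced and active.
Norleucine is present, so CilX is inactive.
Citrulline is present, so LomF is inactive.
Required activator CilX is absent, so *pexF* is not transcribed.
So PexF is not produced.
With repressor HaxP bound, *sibJ* is not transcribed.
→ *sibJ* is OFF in A.
Condition B:
Homoserine is present, so HolG is inactive.
With no repressor bound, *haxP* is transcribed.
So HaxP is produced and active.
Norleucine is absent, so CilX is active.
Citrulline is absent, so LomF is active.
With repressor LomF bound, *pexF* is not transcribed.
So PexF is not produced.
With repressor HaxP bound, *sibJ* is not transcribed.
→ *sibJ* is OFF in B.

neither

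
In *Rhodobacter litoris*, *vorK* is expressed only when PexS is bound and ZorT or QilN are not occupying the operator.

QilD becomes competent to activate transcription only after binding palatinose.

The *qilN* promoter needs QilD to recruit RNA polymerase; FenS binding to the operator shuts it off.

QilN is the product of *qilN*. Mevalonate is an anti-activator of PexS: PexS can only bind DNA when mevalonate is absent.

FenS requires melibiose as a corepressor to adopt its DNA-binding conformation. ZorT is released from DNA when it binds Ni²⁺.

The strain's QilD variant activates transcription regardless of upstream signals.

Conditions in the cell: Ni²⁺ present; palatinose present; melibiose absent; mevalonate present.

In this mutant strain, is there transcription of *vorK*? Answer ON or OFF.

OFF

Mevalonate is present, so PexS is inactive.
Ni²⁺ is present, so ZorT is inactive.
QilD is constitutively active in this strain.
Melibiose is absent, so FenS is inactive.
No repressor is bound and QilD is active, so *qilN* is transcribed.
So QilN is produced and active.
With repressor QilN bound, *vorK* is not transcribed.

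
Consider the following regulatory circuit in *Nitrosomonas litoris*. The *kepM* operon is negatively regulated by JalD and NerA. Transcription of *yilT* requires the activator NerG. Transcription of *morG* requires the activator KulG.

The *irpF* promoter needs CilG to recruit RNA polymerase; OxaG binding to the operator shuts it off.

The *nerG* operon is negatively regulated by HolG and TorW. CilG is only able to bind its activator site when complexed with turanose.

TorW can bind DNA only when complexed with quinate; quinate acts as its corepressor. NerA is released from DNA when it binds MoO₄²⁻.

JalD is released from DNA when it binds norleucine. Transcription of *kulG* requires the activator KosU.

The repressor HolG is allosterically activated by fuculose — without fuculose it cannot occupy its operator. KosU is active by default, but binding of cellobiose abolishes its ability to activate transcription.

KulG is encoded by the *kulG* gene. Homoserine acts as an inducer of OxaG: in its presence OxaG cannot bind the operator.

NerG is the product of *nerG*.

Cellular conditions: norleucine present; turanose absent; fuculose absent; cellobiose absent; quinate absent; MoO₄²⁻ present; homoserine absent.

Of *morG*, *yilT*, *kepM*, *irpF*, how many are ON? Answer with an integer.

3

Cellobiose is absent, so KosU is active.
No repressor is bound and KosU is active, so *kulG* is transcribed.
So KulG is produced and active.
No repressor is bound and KulG is active, so *morG* is transcribed.
→ *morG* is ON.
Fuculose is absent, so HolG is inactive.
Quinate is absent, so TorW is inactive.
With no repressor bound, *nerG* is transcribed.
So NerG is produced and active.
No repressor is bound and NerG is active, so *yilT* is transcribed.
→ *yilT* is ON.
Norleucine is present, so JalD is inactive.
MoO₄²⁻ is present, so NerA is inactive.
With no repressor bound, *kepM* is transcribed.
→ *kepM* is ON.
Turanose is absent, so CilG is inactive.
Homoserine is absent, so OxaG is active.
With repressor OxaG bound, *irpF* is not transcribed.
→ *irpF* is OFF.
3 of the 4 genes are transcribed.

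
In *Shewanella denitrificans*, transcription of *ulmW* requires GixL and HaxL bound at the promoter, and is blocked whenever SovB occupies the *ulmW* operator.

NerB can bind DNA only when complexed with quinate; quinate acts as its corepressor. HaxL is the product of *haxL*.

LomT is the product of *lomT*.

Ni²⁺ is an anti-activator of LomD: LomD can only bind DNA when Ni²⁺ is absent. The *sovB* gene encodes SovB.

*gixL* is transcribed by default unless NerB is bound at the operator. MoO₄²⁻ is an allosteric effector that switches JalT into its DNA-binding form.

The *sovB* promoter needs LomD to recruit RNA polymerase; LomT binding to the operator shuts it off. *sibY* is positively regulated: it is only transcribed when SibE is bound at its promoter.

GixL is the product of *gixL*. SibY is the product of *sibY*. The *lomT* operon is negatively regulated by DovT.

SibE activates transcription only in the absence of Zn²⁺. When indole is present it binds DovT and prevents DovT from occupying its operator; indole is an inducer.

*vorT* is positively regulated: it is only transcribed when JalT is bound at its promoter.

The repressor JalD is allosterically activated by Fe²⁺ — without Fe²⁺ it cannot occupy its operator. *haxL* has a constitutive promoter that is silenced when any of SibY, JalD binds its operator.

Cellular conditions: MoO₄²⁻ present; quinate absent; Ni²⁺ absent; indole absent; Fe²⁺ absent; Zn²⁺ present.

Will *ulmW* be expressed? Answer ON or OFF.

Quinate is absent, so NerB is inactive.
With no repressor bound, *gixL* is transcribed.
So GixL is produced and active.
Zn²⁺ is present, so SibE is inactive.
Required activator SibE is absent, so *sibY* is not transcribed.
So SibY is not produced.
Fe²⁺ is absent, so JalD is inactive.
With no repressor bound, *haxL* is transcribed.
So HaxL is produced and active.
Indole is absent, so DovT is active.
With repressor DovT bound, *lomT* is not transcribed.
So LomT is not produced.
Ni²⁺ is absent, so LomD is active.
No repressor is bound and LomD is active, so *sovB* is transcribed.
So SovB is produced and active.
With repressor SovB bound, *ulmW* is not transcribed.

OFF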